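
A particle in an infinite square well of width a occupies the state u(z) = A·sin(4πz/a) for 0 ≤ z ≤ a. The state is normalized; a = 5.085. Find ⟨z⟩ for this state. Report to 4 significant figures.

The expectation value is the |u|²-weighted average of z: ∫ z|u|² dz.
With ∫₀^a sin²(nπz/a) dz = a/2, the ratio of the moment integral to the normalization integral gives ⟨z⟩ = a/2.
Putting a = 5.085 gives 2.5425.

⟨z⟩ ≈ 2.543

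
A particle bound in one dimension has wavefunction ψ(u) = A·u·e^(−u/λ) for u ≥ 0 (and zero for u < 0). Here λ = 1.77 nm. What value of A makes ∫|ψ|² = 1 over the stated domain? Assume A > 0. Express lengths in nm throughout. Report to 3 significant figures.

We need A² ∫|f|² du = 1, taking the integral from 0 to ∞.
Carrying out the integral gives A² · λ^3/4.
With λ = 1.77: A² = 0.7213 and A = 0.8493.

A ≈ 0.849 nm^(-3/2)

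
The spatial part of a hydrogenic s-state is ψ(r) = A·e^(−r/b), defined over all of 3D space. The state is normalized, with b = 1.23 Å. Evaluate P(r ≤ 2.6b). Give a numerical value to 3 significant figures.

Integrate the radial probability density 4πr²|ψ|² over r ≤ 2.6b.
Normalization gives A² = 1/(π·b^3).
Let u = r/b; then A², 4π and the length scale all cancel, so P = ∫_{0}^{2.6} u^2·e^(-2·u) du ÷ ∫_{0}^{∞} u^2·e^(-2·u) du.
An antiderivative of u^2·e^(-2·u) is -(2·u^2 + 2·u + 1)·e^(-2·u)/4; evaluating from 0 to 2.6 gives 1/4 - 493·e^(-26/5)/100, while the full integral is 1/4.
Taking the ratio yields P = 0.8912.

P ≈ 0.891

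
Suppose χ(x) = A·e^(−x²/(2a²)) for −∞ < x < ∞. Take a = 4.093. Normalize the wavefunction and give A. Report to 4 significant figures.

The normalization condition is ∫|χ|² dx = 1 from −∞ to ∞.
With χ = A·e^(−x²/(2a²)), the integral evaluates to A²·[√(π)·a].
Hence A² = 1/[√(π)·a].
Plugging in a = 4.093 yields A = 0.37127.

A ≈ 0.3713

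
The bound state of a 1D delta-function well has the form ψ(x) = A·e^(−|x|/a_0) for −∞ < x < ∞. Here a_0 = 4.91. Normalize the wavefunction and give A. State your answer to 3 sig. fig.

Normalization requires ∫|ψ|² dx = 1, integrated from −∞ to ∞.
Carrying out the integral gives A² · a_0.
Plugging in a_0 = 4.91 yields A = 0.4513.

A ≈ 0.451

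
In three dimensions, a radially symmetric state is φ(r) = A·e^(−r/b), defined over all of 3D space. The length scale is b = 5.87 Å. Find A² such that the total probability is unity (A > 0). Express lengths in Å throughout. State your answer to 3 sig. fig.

A^2 ≈ 0.00157 Å^(-3)

The normalization condition is ∫|φ|² 4πr² dr = 1 from 0 to ∞.
The angular integral contributes 4π, leaving ∫₀^∞ r²|φ|² dr.
With ∫₀^∞ r^2 e^(−αr) dr = 2!/α^3, ∫|φ|² 4πr² dr = A²·(π·b^3).
Hence A² = 1/[π·b^3].
Substituting b = 5.87 gives A² = 0.001574, so A = 0.03967.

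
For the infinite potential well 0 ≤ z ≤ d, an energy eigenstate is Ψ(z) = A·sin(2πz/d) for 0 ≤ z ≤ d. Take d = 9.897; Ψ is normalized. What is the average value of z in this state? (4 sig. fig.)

⟨z⟩ ≈ 4.949

By definition ⟨z⟩ = ∫ z |Ψ(z)|² dz.
Evaluating both integrals, ⟨z⟩ = d/2.
With d = 9.897, ⟨z⟩ = 4.9485.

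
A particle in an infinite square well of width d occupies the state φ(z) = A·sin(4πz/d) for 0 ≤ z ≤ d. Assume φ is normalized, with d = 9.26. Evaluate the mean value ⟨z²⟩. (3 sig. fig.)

⟨z^2⟩ ≈ 28.3

By definition ⟨z²⟩ = ∫ z^2 |φ(z)|² dz.
The ratio of the moment integral to the normalization integral gives ⟨z²⟩ = -d^2/(32·π^2) + d^2/3.
Putting d = 9.26 gives 28.31.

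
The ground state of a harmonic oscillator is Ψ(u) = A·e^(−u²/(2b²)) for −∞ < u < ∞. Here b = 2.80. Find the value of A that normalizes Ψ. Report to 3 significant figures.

A ≈ 0.449

Require ∫ |Ψ|² du = 1 over the whole domain.
∫|Ψ|² du = A²·(√(π)·b).
Substituting b = 2.80 gives A² = 0.2015, so A = 0.4489.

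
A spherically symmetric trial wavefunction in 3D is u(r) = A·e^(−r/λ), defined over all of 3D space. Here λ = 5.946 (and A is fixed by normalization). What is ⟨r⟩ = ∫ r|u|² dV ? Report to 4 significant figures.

By definition ⟨r⟩ = ∫ r |u(r)|² 4πr² dr.
With ∫₀^∞ r^3 e^(−αr) dr = 3!/α^4, since the A² factors cancel between numerator and denominator, ⟨r⟩ = 3·λ/2.
Putting λ = 5.946 gives 8.9190.

⟨r⟩ ≈ 8.919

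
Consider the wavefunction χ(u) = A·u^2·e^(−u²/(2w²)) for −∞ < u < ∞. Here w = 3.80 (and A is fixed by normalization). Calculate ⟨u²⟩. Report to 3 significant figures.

⟨u²⟩ = ∫ u^2 |χ|² du over the full domain.
The ratio of the moment integral to the normalization integral gives ⟨u²⟩ = 5·w^2/2.
With w = 3.80, ⟨u^2⟩ = 36.10.

⟨u^2⟩ ≈ 36.1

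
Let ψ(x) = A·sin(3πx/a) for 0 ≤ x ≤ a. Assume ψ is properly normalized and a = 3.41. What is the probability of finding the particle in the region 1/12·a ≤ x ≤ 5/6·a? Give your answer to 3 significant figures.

The probability is P = ∫ |ψ|² dx over [1/12·a, 5/6·a].
Since A² = 1/(a/2), this is the region integral divided by the full normalization integral.
Let u = x/a; then A² and the length scale cancel, so P = ∫_{1/12}^{5/6} sin(3·π·u)^2 du ÷ ∫_{0}^{1} sin(3·π·u)^2 du.
An antiderivative of sin(3·π·u)^2 is u/2 - sin(6·π·u)/(12·π); evaluating from 1/12 to 5/6 gives 1/(12·π) + 3/8, while the full integral is 1/2.
Taking the ratio, P = (2 + 9·π)/(12·π).

P ≈ 0.803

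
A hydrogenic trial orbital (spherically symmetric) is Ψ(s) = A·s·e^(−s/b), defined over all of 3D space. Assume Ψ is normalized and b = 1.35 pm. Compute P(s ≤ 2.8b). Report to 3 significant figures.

With dV = 4πs²ds, the probability is ∫|Ψ|² dV over s ≤ 2.8b.
A² is fixed by ∫₀^∞ 4πs²|Ψ|² ds = 1, i.e. A² = (3·π·b^5)^(−1).
Let u = s/b; then A², 4π and the length scale all cancel, so P = ∫_{0}^{2.8} u^4·e^(-2·u) du ÷ ∫_{0}^{∞} u^4·e^(-2·u) du.
With ∫ u^4·e^(-2·u) du = -(u^4/2 + u^3 + 3·u^2/2 + 3·u/2 + 3/4)·e^(-2·u) + C, the region integral is ≈ 0.49339 and the full one is 3/4.
This evaluates to P = 0.6578.

P ≈ 0.658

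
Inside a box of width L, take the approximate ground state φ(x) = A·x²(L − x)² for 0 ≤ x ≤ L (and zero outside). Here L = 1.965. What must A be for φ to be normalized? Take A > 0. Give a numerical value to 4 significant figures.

A ≈ 1.201

The normalization condition is ∫|φ|² dx = 1 from 0 to L.
The integral (without the A² prefactor) comes out to L^9/630.
So A² = (L^9/630)^(−1).
Substituting L = 1.965 gives A² = 1.4424, so A = 1.2010.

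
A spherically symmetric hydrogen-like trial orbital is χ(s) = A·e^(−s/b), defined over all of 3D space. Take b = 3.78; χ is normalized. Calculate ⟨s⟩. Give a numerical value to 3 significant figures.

⟨s⟩ ≈ 5.67

⟨s⟩ = ∫ s |χ|² 4πs² ds over the full domain.
Since the A² factors cancel between numerator and denominator, ⟨s⟩ = 3·b/2.
With b = 3.78, ⟨s⟩ = 5.670.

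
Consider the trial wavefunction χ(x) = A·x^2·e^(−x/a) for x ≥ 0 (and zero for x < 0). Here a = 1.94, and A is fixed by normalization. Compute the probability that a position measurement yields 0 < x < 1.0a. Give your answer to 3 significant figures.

P ≈ 0.0527

The probability is P = ∫ |χ|² dx over [0, 1.0a].
Since A² = 1/(3·a^5/4), this is the region integral divided by the full normalization integral.
In terms of u = x/a (A² and the length scale cancel between numerator and denominator), P = [∫_{0}^{1.0} u^4·e^(-2·u) du] / [∫_{0}^{∞} u^4·e^(-2·u) du].
An antiderivative of u^4·e^(-2·u) is -(u^4/2 + u^3 + 3·u^2/2 + 3·u/2 + 3/4)·e^(-2·u); evaluating from 0 to 1.0 gives 3/4 - 21·e^(-2)/4, while the full integral is 3/4.
This works out to P = 0.05265.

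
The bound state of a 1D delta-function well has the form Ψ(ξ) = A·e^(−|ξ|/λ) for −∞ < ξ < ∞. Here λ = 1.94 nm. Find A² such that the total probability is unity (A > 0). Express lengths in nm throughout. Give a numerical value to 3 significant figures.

We need A² ∫|f|² dξ = 1, taking the integral from −∞ to ∞.
Carrying out the integral gives A² · λ.
So A² = (λ)^(−1).
Plugging in λ = 1.94 yields A = 0.7180.

A^2 ≈ 0.515 nm^(-1)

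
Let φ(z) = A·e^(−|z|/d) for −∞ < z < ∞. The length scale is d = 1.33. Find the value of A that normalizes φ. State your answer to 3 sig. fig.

Require ∫ |φ|² dz = 1 over the whole domain.
Recall ∫₀^∞ z^m e^(−z/β) dz = m!·β^(m+1), the integral (without the A² prefactor) comes out to d.
So A² = (d)^(−1).
With d = 1.33: A² = 0.7519 and A = 0.8671.

A ≈ 0.867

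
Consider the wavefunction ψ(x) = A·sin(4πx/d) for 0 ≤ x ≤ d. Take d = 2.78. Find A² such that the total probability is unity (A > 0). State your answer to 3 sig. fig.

We need A² ∫|f|² dx = 1, taking the integral from 0 to d.
∫|ψ|² dx = A²·(d/2).
So A² = (d/2)^(−1).
Substituting d = 2.78 gives A² = 0.7194, so A = 0.8482.

A^2 ≈ 0.719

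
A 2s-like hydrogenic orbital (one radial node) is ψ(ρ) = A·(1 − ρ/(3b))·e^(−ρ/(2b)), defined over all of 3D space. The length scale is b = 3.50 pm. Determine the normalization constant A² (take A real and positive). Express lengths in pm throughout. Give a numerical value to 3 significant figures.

A^2 ≈ 0.00278 pm^(-3)

The normalization condition is ∫|ψ|² 4πρ² dρ = 1 from 0 to ∞.
Carrying out the integral gives A² · 8·π·b^3/3.
So A² = (8·π·b^3/3)^(−1).
Substituting b = 3.50 gives A² = 0.002784, so A = 0.05276.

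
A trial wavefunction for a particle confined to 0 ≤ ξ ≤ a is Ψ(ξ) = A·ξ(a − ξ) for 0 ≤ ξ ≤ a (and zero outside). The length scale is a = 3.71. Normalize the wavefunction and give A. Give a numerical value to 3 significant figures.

A ≈ 0.207

Require ∫ |Ψ|² dξ = 1 over the whole domain.
The integral (without the A² prefactor) comes out to a^5/30.
Setting this equal to 1 gives A² = 1/(a^5/30).
Substituting a = 3.71 gives A² = 0.04268, so A = 0.2066.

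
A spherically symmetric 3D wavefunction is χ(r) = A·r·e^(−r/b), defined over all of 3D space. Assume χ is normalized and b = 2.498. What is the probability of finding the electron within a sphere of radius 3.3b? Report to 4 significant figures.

With dV = 4πr²dr, the probability is ∫|χ|² dV over r ≤ 3.3b.
Normalization gives A² = 1/(3·π·b^5).
Substituting u = r/b, A², 4π and the length scale all cancel in the ratio: P = ∫_{0}^{3.3} u^4·e^(-2·u) du / ∫_{0}^{∞} u^4·e^(-2·u) du.
Using ∫ u^4·e^(-2·u) du = -(u^4/2 + u^3 + 3·u^2/2 + 3·u/2 + 3/4)·e^(-2·u), the numerator is ≈ 0.590472 and the denominator is 3/4.
Taking the ratio yields P = 0.78730.

P ≈ 0.7873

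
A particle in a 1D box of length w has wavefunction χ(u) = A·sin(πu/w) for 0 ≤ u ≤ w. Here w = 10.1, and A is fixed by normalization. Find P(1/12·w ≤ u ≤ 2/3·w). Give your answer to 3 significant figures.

The probability is P = ∫ |χ|² du over [1/12·w, 2/3·w].
Since A² = 1/(w/2), this is the region integral divided by the full normalization integral.
Substituting t = u/w, A² and the length scale cancel in the ratio: P = ∫_{1/12}^{2/3} sin(π·t)^2 dt / ∫_{0}^{1} sin(π·t)^2 dt.
With ∫ sin(π·t)^2 dt = t/2 - sin(2·π·t)/(4·π) + C, the region integral is 1/(8·π) + √(3)/(8·π) + 7/24 and the full one is 1/2.
Evaluating gives P = (3 + 3·√(3) + 7·π)/(12·π).

P ≈ 0.801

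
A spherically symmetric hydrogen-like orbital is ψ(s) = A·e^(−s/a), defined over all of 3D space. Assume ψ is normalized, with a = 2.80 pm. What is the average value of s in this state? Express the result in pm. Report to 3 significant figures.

The expectation value is the |ψ|²-weighted average of s: ∫ s|ψ|² 4πs² ds.
Evaluating both integrals, ⟨s⟩ = 3·a/2.
With a = 2.80, ⟨s⟩ = 4.200.

⟨s⟩ ≈ 4.20 pm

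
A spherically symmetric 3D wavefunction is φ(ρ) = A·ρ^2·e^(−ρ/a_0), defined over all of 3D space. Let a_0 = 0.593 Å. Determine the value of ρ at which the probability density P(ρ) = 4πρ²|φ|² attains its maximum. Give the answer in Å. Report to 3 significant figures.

The maximum of P(ρ) = 4πρ²|φ|² occurs where its derivative vanishes.
This gives ρ = 3·a_0.
With a_0 = 0.593, the most probable radial distance is 1.779 Å.

ρ ≈ 1.78 Å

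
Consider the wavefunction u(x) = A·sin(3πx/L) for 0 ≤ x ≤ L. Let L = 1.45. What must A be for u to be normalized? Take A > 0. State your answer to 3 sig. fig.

A ≈ 1.17

Require ∫ |u|² dx = 1 over the whole domain.
The integral (without the A² prefactor) comes out to L/2.
Hence A² = 1/[L/2].
Plugging in L = 1.45 yields A = 1.174.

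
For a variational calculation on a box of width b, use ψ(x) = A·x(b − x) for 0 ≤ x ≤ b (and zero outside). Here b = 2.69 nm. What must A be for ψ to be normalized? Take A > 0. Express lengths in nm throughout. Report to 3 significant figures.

We need A² ∫|f|² dx = 1, taking the integral from 0 to b.
The integral (without the A² prefactor) comes out to b^5/30.
Setting this equal to 1 gives A² = 1/(b^5/30).
Substituting b = 2.69 gives A² = 0.2130, so A = 0.4615.

A ≈ 0.462 nm^(-5/2)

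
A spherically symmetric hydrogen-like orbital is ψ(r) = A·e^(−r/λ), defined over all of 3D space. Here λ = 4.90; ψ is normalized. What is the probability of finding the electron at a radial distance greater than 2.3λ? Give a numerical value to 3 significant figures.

P = ∫ |ψ|² 4πr² dr over r > 2.3λ.
The full normalization integral is A²·[π·λ^3] = 1, fixing A².
Let u = r/λ; then A², 4π and the length scale all cancel, so P = ∫_{2.3}^{∞} u^2·e^(-2·u) du ÷ ∫_{0}^{∞} u^2·e^(-2·u) du.
With ∫ u^2·e^(-2·u) du = -(2·u^2 + 2·u + 1)·e^(-2·u)/4 + C, the region integral is 809·e^(-23/5)/200 and the full one is 1/4.
The region integral divided by the full integral gives P = 0.1626.

P ≈ 0.163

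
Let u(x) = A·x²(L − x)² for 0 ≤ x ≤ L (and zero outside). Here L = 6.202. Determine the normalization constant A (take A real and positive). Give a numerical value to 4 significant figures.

A ≈ 0.006812

We need A² ∫|f|² dx = 1, taking the integral from 0 to L.
Expanding the polynomial and integrating term by term, carrying out the integral gives A² · L^9/630.
So A² = (L^9/630)^(−1).
With L = 6.202: A² = 0.000046404 and A = 0.0068120.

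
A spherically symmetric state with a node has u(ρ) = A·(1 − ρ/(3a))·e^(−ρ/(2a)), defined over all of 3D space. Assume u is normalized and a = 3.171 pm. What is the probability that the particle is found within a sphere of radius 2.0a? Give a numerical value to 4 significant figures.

P ≈ 0.3233

P = ∫ |u|² 4πρ² dρ over ρ ≤ 2.0a.
The full normalization integral is A²·[8·π·a^3/3] = 1, fixing A².
In terms of t = ρ/a (A², 4π and the length scale all cancel between numerator and denominator), P = [∫_{0}^{2.0} t^2·(1 - t/3)^2·e^(-t) dt] / [∫_{0}^{∞} t^2·(1 - t/3)^2·e^(-t) dt].
An antiderivative of t^2·(1 - t/3)^2·e^(-t) is (-t^4 + 2·t^3 - 3·t^2 - 6·t - 6)·e^(-t)/9; evaluating from 0 to 2.0 gives 2/3 - 10·e^(-2)/3, while the full integral is 2/3.
Taking the ratio yields P = 0.32332.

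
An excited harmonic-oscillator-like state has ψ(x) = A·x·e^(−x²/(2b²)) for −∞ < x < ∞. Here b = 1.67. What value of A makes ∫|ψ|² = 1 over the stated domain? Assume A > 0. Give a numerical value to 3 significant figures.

A ≈ 0.492

Normalization requires ∫|ψ|² dx = 1, integrated from −∞ to ∞.
Using the Gaussian integral ∫_{−∞}^{∞} e^(−αx²) dx = √(π/α), ∫|ψ|² dx = A²·(√(π)·b^3/2).
Setting this equal to 1 gives A² = 1/(√(π)·b^3/2).
With b = 1.67: A² = 0.2423 and A = 0.4922.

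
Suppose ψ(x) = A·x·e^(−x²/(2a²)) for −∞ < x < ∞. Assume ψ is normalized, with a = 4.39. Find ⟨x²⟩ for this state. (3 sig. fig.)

By definition ⟨x²⟩ = ∫ x^2 |ψ(x)|² dx.
Using the Gaussian integral ∫_{−∞}^{∞} e^(−αx²) dx = √(π/α), the ratio of the moment integral to the normalization integral gives ⟨x²⟩ = 3·a^2/2.
With a = 4.39, ⟨x^2⟩ = 28.91.

⟨x^2⟩ ≈ 28.9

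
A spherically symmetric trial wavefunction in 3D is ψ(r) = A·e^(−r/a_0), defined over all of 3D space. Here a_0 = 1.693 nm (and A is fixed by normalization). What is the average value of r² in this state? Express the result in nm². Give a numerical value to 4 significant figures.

⟨r^2⟩ ≈ 8.599 nm^2

By definition ⟨r²⟩ = ∫ r^2 |ψ(r)|² 4πr² dr.
Using ∫₀^∞ rⁿ e^(−αr) dr = n!/αⁿ⁺¹, the ratio of the moment integral to the normalization integral gives ⟨r²⟩ = 3·a_0^2.
Putting a_0 = 1.693 gives 8.5987.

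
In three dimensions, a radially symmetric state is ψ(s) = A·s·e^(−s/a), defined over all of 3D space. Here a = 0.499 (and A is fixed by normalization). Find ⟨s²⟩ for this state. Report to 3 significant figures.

By definition ⟨s²⟩ = ∫ s^2 |ψ(s)|² 4πs² ds.
Recall ∫₀^∞ s^m e^(−s/β) ds = m!·β^(m+1), the ratio of the moment integral to the normalization integral gives ⟨s²⟩ = 15·a^2/2.
With a = 0.499, ⟨s^2⟩ = 1.868.

⟨s^2⟩ ≈ 1.87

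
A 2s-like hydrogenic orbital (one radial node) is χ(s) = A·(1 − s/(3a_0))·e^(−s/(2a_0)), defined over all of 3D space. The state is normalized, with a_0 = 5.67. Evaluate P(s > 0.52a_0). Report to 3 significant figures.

With dV = 4πs²ds, the probability is ∫|χ|² dV over s > 0.52a_0.
The full normalization integral is A²·[8·π·a_0^3/3] = 1, fixing A².
In terms of u = s/a_0 (A², 4π and the length scale all cancel between numerator and denominator), P = [∫_{0.52}^{∞} u^2·(1 - u/3)^2·e^(-u) du] / [∫_{0}^{∞} u^2·(1 - u/3)^2·e^(-u) du].
With ∫ u^2·(1 - u/3)^2·e^(-u) du = (-u^4 + 2·u^3 - 3·u^2 - 6·u - 6)·e^(-u)/9 + C, the region integral is ≈ 0.64229 and the full one is 2/3.
This evaluates to P = 0.9634.

P ≈ 0.963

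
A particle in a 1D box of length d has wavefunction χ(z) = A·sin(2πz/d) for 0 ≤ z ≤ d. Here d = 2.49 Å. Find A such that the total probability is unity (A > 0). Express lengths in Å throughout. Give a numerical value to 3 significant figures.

A ≈ 0.896 Å^(-1/2)

Require ∫ |χ|² dz = 1 over the whole domain.
With ∫₀^d sin²(nπz/d) dz = d/2, with χ = A·sin(2πz/d), the integral evaluates to A²·[d/2].
Setting this equal to 1 gives A² = 1/(d/2).
Substituting d = 2.49 gives A² = 0.8032, so A = 0.8962.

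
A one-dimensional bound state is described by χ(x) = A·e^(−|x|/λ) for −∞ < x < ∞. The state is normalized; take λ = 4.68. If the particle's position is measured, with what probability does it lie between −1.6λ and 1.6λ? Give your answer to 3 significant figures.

P ≈ 0.959

|χ|² is the probability density, so P = ∫_{−1.6λ}^{1.6λ} |χ|² dx.
With A² fixed by ∫|χ|² = 1, i.e. A² = (λ)^(−1), substitute and integrate.
Both integrals are even about x = 0, so only the x ≥ 0 halves are needed (the factors of 2 cancel). Substituting u = x/λ, A² and the length scale cancel in the ratio: P = ∫_{0}^{1.6} e^(-2·u) du / ∫_{0}^{∞} e^(-2·u) du.
An antiderivative of e^(-2·u) is -e^(-2·u)/2; evaluating from 0 to 1.6 gives 1/2 - e^(-16/5)/2, while the full integral is 1/2.
This works out to P = 0.9592.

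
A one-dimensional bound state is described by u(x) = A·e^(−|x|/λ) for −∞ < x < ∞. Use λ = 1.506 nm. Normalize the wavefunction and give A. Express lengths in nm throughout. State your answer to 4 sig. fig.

Require ∫ |u|² dx = 1 over the whole domain.
∫|u|² dx = A²·(λ).
Setting this equal to 1 gives A² = 1/(λ).
With λ = 1.506: A² = 0.66401 and A = 0.81487.

A ≈ 0.8149 nm^(-1/2)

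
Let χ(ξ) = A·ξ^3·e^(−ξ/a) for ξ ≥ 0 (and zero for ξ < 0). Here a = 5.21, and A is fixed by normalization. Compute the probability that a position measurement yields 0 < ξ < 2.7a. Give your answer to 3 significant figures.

The probability is P = ∫ |χ|² dξ over [0, 2.7a].
With A² fixed by ∫|χ|² = 1, i.e. A² = (45·a^7/8)^(−1), substitute and integrate.
In terms of u = ξ/a (A² and the length scale cancel between numerator and denominator), P = [∫_{0}^{2.7} u^6·e^(-2·u) du] / [∫_{0}^{∞} u^6·e^(-2·u) du].
Using ∫ u^6·e^(-2·u) du = -(4·u^6 + 12·u^5 + 30·u^4 + 60·u^3 + 90·u^2 + 90·u + 45)·e^(-2·u)/8, the numerator is ≈ 1.6781 and the denominator is 45/8.
Evaluating gives P = 0.2983.

P ≈ 0.298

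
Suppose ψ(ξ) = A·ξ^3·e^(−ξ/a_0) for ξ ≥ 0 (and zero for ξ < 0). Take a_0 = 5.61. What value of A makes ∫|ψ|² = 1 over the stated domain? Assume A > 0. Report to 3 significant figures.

Normalization requires ∫|ψ|² dξ = 1, integrated from 0 to ∞.
With ∫₀^∞ ξ^6 e^(−αξ) dξ = 6!/α^7, ∫|ψ|² dξ = A²·(45·a_0^7/8).
Substituting a_0 = 5.61 gives A² = 0.000001017, so A = 0.001008.

A ≈ 0.00101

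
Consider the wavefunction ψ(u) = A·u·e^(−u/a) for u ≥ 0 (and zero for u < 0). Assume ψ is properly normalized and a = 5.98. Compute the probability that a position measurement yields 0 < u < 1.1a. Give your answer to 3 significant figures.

P ≈ 0.377

P = ∫_{0}^{1.1a} |ψ(u)|² du.
With A² fixed by ∫|ψ|² = 1, i.e. A² = (a^3/4)^(−1), substitute and integrate.
Substituting t = u/a, A² and the length scale cancel in the ratio: P = ∫_{0}^{1.1} t^2·e^(-2·t) dt / ∫_{0}^{∞} t^2·e^(-2·t) dt.
With ∫ t^2·e^(-2·t) dt = -(2·t^2 + 2·t + 1)·e^(-2·t)/4 + C, the region integral is 1/4 - 281·e^(-11/5)/200 and the full one is 1/4.
This works out to P = 0.3773.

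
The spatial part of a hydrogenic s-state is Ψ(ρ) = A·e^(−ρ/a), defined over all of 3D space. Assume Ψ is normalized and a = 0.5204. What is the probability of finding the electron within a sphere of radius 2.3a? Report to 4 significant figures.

With dV = 4πρ²dρ, the probability is ∫|Ψ|² dV over ρ ≤ 2.3a.
The full normalization integral is A²·[π·a^3] = 1, fixing A².
Substituting u = ρ/a, A², 4π and the length scale all cancel in the ratio: P = ∫_{0}^{2.3} u^2·e^(-2·u) du / ∫_{0}^{∞} u^2·e^(-2·u) du.
With ∫ u^2·e^(-2·u) du = -(2·u^2 + 2·u + 1)·e^(-2·u)/4 + C, the region integral is 1/4 - 809·e^(-23/5)/200 and the full one is 1/4.
This evaluates to P = 0.83736.

P ≈ 0.8374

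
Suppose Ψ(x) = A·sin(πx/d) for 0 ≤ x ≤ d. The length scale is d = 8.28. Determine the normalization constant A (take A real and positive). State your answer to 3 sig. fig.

The normalization condition is ∫|Ψ|² dx = 1 from 0 to d.
∫|Ψ|² dx = A²·(d/2).
Substituting d = 8.28 gives A² = 0.2415, so A = 0.4915.

A ≈ 0.491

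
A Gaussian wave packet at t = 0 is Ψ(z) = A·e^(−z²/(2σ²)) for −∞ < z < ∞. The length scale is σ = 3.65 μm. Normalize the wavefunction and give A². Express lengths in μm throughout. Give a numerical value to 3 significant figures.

A^2 ≈ 0.155 μm^(-1)

Normalization requires ∫|Ψ|² dz = 1, integrated from −∞ to ∞.
Differentiating ∫e^(−αz²) dz = √(π/α) under α to get the higher moments, the integral (without the A² prefactor) comes out to √(π)·σ.
So A² = (√(π)·σ)^(−1).
Substituting σ = 3.65 gives A² = 0.1546, so A = 0.3932.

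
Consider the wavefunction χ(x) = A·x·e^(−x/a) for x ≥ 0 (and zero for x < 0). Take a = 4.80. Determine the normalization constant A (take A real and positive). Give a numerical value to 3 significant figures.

Require ∫ |χ|² dx = 1 over the whole domain.
Using ∫₀^∞ xⁿ e^(−αx) dx = n!/αⁿ⁺¹, with χ = A·x·e^(−x/a), the integral evaluates to A²·[a^3/4].
With a = 4.80: A² = 0.03617 and A = 0.1902.

A ≈ 0.190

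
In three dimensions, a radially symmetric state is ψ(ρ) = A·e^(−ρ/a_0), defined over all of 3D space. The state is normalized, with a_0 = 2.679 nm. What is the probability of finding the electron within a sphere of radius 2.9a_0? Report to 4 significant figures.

P ≈ 0.9285

Integrate the radial probability density 4πρ²|ψ|² over ρ ≤ 2.9a_0.
A² is fixed by ∫₀^∞ 4πρ²|ψ|² dρ = 1, i.e. A² = (π·a_0^3)^(−1).
Let u = ρ/a_0; then A², 4π and the length scale all cancel, so P = ∫_{0}^{2.9} u^2·e^(-2·u) du ÷ ∫_{0}^{∞} u^2·e^(-2·u) du.
With ∫ u^2·e^(-2·u) du = -(2·u^2 + 2·u + 1)·e^(-2·u)/4 + C, the region integral is 1/4 - 1181·e^(-29/5)/200 and the full one is 1/4.
This evaluates to P = 0.92849.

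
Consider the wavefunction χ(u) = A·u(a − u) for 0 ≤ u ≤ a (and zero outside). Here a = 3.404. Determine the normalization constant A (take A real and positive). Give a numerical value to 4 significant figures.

Require ∫ |χ|² du = 1 over the whole domain.
Expanding the polynomial and integrating term by term, carrying out the integral gives A² · a^5/30.
Plugging in a = 3.404 yields A = 0.25620.

A ≈ 0.2562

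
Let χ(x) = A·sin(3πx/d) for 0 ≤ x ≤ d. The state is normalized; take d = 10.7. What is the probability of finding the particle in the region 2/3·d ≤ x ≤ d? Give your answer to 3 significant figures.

|χ|² is the probability density, so P = ∫_{2/3·d}^{d} |χ|² dx.
With A² fixed by ∫|χ|² = 1, i.e. A² = (d/2)^(−1), substitute and integrate.
Substituting u = x/d, A² and the length scale cancel in the ratio: P = ∫_{2/3}^{1} sin(3·π·u)^2 du / ∫_{0}^{1} sin(3·π·u)^2 du.
With ∫ sin(3·π·u)^2 du = u/2 - sin(6·π·u)/(12·π) + C, the region integral is 1/6 and the full one is 1/2.
This works out to P = 1/3.

P ≈ 0.333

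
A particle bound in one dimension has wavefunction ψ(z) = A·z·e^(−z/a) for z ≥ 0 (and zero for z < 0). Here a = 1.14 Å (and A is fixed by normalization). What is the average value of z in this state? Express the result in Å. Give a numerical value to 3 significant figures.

⟨z⟩ ≈ 1.71 Å

⟨z⟩ = ∫ z |ψ|² dz over the full domain.
The ratio of the moment integral to the normalization integral gives ⟨z⟩ = 3·a/2.
With a = 1.14, ⟨z⟩ = 1.710.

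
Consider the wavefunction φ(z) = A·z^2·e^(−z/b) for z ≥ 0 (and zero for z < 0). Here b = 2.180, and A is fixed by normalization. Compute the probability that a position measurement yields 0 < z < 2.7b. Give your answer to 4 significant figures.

P ≈ 0.6267

The probability is P = ∫ |φ|² dz over [0, 2.7b].
The normalization integral ∫|φ|²dz over the whole domain equals 3·b^5/4·A², and A² cancels in the ratio.
In terms of u = z/b (A² and the length scale cancel between numerator and denominator), P = [∫_{0}^{2.7} u^4·e^(-2·u) du] / [∫_{0}^{∞} u^4·e^(-2·u) du].
With ∫ u^4·e^(-2·u) du = -(u^4/2 + u^3 + 3·u^2/2 + 3·u/2 + 3/4)·e^(-2·u) + C, the region integral is ≈ 0.470017 and the full one is 3/4.
The result is P = 0.62669.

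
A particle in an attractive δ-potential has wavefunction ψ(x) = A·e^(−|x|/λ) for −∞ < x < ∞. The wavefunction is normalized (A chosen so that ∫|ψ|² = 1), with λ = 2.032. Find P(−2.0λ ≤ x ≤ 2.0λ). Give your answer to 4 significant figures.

|ψ|² is the probability density, so P = ∫_{−2.0λ}^{2.0λ} |ψ|² dx.
Since A² = 1/(λ), this is the region integral divided by the full normalization integral.
Both integrals are even about x = 0, so only the x ≥ 0 halves are needed (the factors of 2 cancel). In terms of u = x/λ (A² and the length scale cancel between numerator and denominator), P = [∫_{0}^{2.0} e^(-2·u) du] / [∫_{0}^{∞} e^(-2·u) du].
An antiderivative of e^(-2·u) is -e^(-2·u)/2; evaluating from 0 to 2.0 gives 1/2 - e^(-4)/2, while the full integral is 1/2.
Evaluating gives P = 0.98168.

P ≈ 0.9817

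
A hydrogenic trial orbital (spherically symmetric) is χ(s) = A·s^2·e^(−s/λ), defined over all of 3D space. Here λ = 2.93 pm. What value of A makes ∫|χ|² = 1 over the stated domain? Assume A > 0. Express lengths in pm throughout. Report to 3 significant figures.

A ≈ 0.00276 pm^(-7/2)

The normalization condition is ∫|χ|² 4πs² ds = 1 from 0 to ∞.
(Spherical symmetry: dV = 4πs² ds.)
The integral (without the A² prefactor) comes out to 45·π·λ^7/2.
So A² = (45·π·λ^7/2)^(−1).
Plugging in λ = 2.93 yields A = 0.002762.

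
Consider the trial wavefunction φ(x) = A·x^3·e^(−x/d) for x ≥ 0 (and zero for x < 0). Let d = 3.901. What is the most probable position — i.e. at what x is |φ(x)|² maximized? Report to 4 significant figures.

x ≈ 11.70

Differentiate |φ(x)|² with respect to x and set to zero.
Solving yields x = 3·d.
With d = 3.901, the most probable position is 11.703.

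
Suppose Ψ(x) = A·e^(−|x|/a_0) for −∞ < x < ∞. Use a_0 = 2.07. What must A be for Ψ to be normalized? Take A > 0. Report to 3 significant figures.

A ≈ 0.695

Normalization requires ∫|Ψ|² dx = 1, integrated from −∞ to ∞.
Carrying out the integral gives A² · a_0.
With a_0 = 2.07: A² = 0.4831 and A = 0.6950.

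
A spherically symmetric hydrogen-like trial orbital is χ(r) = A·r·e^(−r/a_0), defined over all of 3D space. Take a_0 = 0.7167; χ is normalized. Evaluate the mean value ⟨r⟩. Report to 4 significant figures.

⟨r⟩ ≈ 1.792

The expectation value is the |χ|²-weighted average of r: ∫ r|χ|² 4πr² dr.
Using ∫₀^∞ rⁿ e^(−αr) dr = n!/αⁿ⁺¹, the ratio of the moment integral to the normalization integral gives ⟨r⟩ = 5·a_0/2.
Putting a_0 = 0.7167 gives 1.7918.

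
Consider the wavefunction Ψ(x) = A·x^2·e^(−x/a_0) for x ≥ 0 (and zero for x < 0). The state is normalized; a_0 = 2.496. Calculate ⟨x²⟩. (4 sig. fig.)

⟨x^2⟩ ≈ 46.73

By definition ⟨x²⟩ = ∫ x^2 |Ψ(x)|² dx.
Evaluating both integrals, ⟨x²⟩ = 15·a_0^2/2.
Putting a_0 = 2.496 gives 46.725.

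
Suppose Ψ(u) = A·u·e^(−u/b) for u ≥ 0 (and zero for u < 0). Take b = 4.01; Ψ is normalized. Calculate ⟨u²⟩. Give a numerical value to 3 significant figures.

By definition ⟨u²⟩ = ∫ u^2 |Ψ(u)|² du.
Since the A² factors cancel between numerator and denominator, ⟨u²⟩ = 3·b^2.
Putting b = 4.01 gives 48.24.

⟨u^2⟩ ≈ 48.2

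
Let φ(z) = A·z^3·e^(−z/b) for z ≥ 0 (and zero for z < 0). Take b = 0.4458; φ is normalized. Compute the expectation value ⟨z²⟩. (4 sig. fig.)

The expectation value is the |φ|²-weighted average of z^2: ∫ z^2|φ|² dz.
Evaluating both integrals, ⟨z²⟩ = 14·b^2.
With b = 0.4458, ⟨z^2⟩ = 2.7823.

⟨z^2⟩ ≈ 2.782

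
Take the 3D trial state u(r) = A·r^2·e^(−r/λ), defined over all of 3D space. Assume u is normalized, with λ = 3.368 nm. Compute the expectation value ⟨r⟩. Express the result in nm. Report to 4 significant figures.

By definition ⟨r⟩ = ∫ r |u(r)|² 4πr² dr.
Since the A² factors cancel between numerator and denominator, ⟨r⟩ = 7·λ/2.
With λ = 3.368, ⟨r⟩ = 11.788.

⟨r⟩ ≈ 11.79 nm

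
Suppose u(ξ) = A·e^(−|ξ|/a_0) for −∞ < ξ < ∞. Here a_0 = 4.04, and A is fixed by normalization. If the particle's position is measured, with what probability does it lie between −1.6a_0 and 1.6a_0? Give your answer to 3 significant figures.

|u|² is the probability density, so P = ∫_{−1.6a_0}^{1.6a_0} |u|² dξ.
Since A² = 1/(a_0), this is the region integral divided by the full normalization integral.
By symmetry take twice the ξ ≥ 0 contribution in numerator and denominator; the 2's cancel. Let t = ξ/a_0; then A² and the length scale cancel, so P = ∫_{0}^{1.6} e^(-2·t) dt ÷ ∫_{0}^{∞} e^(-2·t) dt.
An antiderivative of e^(-2·t) is -e^(-2·t)/2; evaluating from 0 to 1.6 gives 1/2 - e^(-16/5)/2, while the full integral is 1/2.
Taking the ratio, P = 0.9592.

P ≈ 0.959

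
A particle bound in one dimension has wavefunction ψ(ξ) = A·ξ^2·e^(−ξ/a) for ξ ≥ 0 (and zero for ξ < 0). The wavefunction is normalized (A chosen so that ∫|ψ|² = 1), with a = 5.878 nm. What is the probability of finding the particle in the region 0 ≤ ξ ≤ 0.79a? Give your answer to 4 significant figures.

P ≈ 0.02260

The probability is P = ∫ |ψ|² dξ over [0, 0.79a].
The normalization integral ∫|ψ|²dξ over the whole domain equals 3·a^5/4·A², and A² cancels in the ratio.
Let u = ξ/a; then A² and the length scale cancel, so P = ∫_{0}^{0.79} u^4·e^(-2·u) du ÷ ∫_{0}^{∞} u^4·e^(-2·u) du.
Using ∫ u^4·e^(-2·u) du = -(u^4/2 + u^3 + 3·u^2/2 + 3·u/2 + 3/4)·e^(-2·u), the numerator is ≈ 0.0169471 and the denominator is 3/4.
Evaluating gives P = 0.022596.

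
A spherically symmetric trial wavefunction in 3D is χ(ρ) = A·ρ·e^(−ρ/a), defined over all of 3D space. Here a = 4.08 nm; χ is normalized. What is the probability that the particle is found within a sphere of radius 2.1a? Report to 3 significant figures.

With dV = 4πρ²dρ, the probability is ∫|χ|² dV over ρ ≤ 2.1a.
The full normalization integral is A²·[3·π·a^5] = 1, fixing A².
In terms of u = ρ/a (A², 4π and the length scale all cancel between numerator and denominator), P = [∫_{0}^{2.1} u^4·e^(-2·u) du] / [∫_{0}^{∞} u^4·e^(-2·u) du].
An antiderivative of u^4·e^(-2·u) is -(u^4/2 + u^3 + 3·u^2/2 + 3·u/2 + 3/4)·e^(-2·u); evaluating from 0 to 2.1 gives ≈ 0.30763, while the full integral is 3/4.
This evaluates to P = 0.4102.

P ≈ 0.410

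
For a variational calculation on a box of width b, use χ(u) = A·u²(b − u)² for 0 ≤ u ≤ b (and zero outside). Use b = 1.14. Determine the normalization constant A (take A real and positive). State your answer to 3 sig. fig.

A ≈ 13.9

Require ∫ |χ|² du = 1 over the whole domain.
Expanding the polynomial and integrating term by term, with χ = A·u²(b − u)², the integral evaluates to A²·[b^9/630].
Hence A² = 1/[b^9/630].
Substituting b = 1.14 gives A² = 193.7, so A = 13.92.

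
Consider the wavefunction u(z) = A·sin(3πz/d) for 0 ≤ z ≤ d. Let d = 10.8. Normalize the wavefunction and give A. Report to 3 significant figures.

Normalization requires ∫|u|² dz = 1, integrated from 0 to d.
With u = A·sin(3πz/d), the integral evaluates to A²·[d/2].
So A² = (d/2)^(−1).
With d = 10.8: A² = 0.1852 and A = 0.4303.

A ≈ 0.430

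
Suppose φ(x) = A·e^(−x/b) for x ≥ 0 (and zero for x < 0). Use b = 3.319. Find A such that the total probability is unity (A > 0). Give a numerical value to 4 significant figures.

A ≈ 0.7763

Require ∫ |φ|² dx = 1 over the whole domain.
The integral (without the A² prefactor) comes out to b/2.
Hence A² = 1/[b/2].
Substituting b = 3.319 gives A² = 0.60259, so A = 0.77627.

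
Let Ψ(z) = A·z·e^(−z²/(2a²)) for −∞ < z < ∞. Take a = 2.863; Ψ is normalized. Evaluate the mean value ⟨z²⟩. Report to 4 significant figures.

By definition ⟨z²⟩ = ∫ z^2 |Ψ(z)|² dz.
With ∫_{−∞}^{∞} z^(2m) e^(−αz²) dz = (2m−1)!!·√π / (2^m α^(m+1/2)), evaluating both integrals, ⟨z²⟩ = 3·a^2/2.
Putting a = 2.863 gives 12.295.

⟨z^2⟩ ≈ 12.30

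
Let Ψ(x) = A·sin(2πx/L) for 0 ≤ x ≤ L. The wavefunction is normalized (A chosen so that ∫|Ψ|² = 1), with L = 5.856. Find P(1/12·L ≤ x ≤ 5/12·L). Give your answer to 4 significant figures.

P ≈ 0.4712

P = ∫_{1/12·L}^{5/12·L} |Ψ(x)|² dx.
With A² fixed by ∫|Ψ|² = 1, i.e. A² = (L/2)^(−1), substitute and integrate.
In terms of u = x/L (A² and the length scale cancel between numerator and denominator), P = [∫_{1/12}^{5/12} sin(2·π·u)^2 du] / [∫_{0}^{1} sin(2·π·u)^2 du].
An antiderivative of sin(2·π·u)^2 is u/2 - sin(4·π·u)/(8·π); evaluating from 1/12 to 5/12 gives √(3)/(8·π) + 1/6, while the full integral is 1/2.
The result is P = (√(3)/4 + π/3)/π.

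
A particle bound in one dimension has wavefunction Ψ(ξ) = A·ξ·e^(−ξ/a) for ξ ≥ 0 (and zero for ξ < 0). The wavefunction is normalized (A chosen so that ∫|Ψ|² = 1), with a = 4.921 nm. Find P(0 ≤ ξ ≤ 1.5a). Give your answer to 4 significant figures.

P ≈ 0.5768

P = ∫_{0}^{1.5a} |Ψ(ξ)|² dξ.
The normalization integral ∫|Ψ|²dξ over the whole domain equals a^3/4·A², and A² cancels in the ratio.
Substituting u = ξ/a, A² and the length scale cancel in the ratio: P = ∫_{0}^{1.5} u^2·e^(-2·u) du / ∫_{0}^{∞} u^2·e^(-2·u) du.
With ∫ u^2·e^(-2·u) du = -(2·u^2 + 2·u + 1)·e^(-2·u)/4 + C, the region integral is 1/4 - 17·e^(-3)/8 and the full one is 1/4.
Taking the ratio, P = 0.57681.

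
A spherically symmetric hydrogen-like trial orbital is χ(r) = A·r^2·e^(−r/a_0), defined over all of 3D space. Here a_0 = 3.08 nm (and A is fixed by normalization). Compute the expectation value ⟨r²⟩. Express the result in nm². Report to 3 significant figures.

⟨r^2⟩ ≈ 133 nm^2

⟨r²⟩ = ∫ r^2 |χ|² 4πr² dr over the full domain.
Evaluating both integrals, ⟨r²⟩ = 14·a_0^2.
Putting a_0 = 3.08 gives 132.8.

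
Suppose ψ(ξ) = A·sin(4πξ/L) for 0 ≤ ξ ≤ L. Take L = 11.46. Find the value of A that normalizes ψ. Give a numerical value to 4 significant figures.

We need A² ∫|f|² dξ = 1, taking the integral from 0 to L.
Using sin²θ = (1 − cos 2θ)/2, ∫|ψ|² dξ = A²·(L/2).
Hence A² = 1/[L/2].
Substituting L = 11.46 gives A² = 0.17452, so A = 0.41776.

A ≈ 0.4178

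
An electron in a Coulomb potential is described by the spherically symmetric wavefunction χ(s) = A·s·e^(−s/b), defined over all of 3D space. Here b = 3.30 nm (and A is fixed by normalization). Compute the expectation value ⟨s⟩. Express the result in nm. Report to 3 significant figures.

By definition ⟨s⟩ = ∫ s |χ(s)|² 4πs² ds.
Recall ∫₀^∞ s^m e^(−s/β) ds = m!·β^(m+1), since the A² factors cancel between numerator and denominator, ⟨s⟩ = 5·b/2.
With b = 3.30, ⟨s⟩ = 8.250.

⟨s⟩ ≈ 8.25 nm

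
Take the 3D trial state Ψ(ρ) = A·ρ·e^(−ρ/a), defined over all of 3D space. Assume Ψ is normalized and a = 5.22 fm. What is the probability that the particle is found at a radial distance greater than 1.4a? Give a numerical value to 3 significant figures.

P ≈ 0.848

P = ∫ |Ψ|² 4πρ² dρ over ρ > 1.4a.
The full normalization integral is A²·[3·π·a^5] = 1, fixing A².
Let u = ρ/a; then A², 4π and the length scale all cancel, so P = ∫_{1.4}^{∞} u^4·e^(-2·u) du ÷ ∫_{0}^{∞} u^4·e^(-2·u) du.
Using ∫ u^4·e^(-2·u) du = -(u^4/2 + u^3 + 3·u^2/2 + 3·u/2 + 3/4)·e^(-2·u), the numerator is ≈ 0.63576 and the denominator is 3/4.
Taking the ratio yields P = 0.8477.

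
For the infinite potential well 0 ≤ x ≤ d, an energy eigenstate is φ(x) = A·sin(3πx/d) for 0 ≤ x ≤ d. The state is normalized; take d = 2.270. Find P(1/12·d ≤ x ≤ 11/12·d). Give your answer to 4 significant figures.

P ≈ 0.9394

P = ∫_{1/12·d}^{11/12·d} |φ(x)|² dx.
Since A² = 1/(d/2), this is the region integral divided by the full normalization integral.
Substituting u = x/d, A² and the length scale cancel in the ratio: P = ∫_{1/12}^{11/12} sin(3·π·u)^2 du / ∫_{0}^{1} sin(3·π·u)^2 du.
Using ∫ sin(3·π·u)^2 du = u/2 - sin(6·π·u)/(12·π), the numerator is 1/(6·π) + 5/12 and the denominator is 1/2.
This works out to P = (2 + 5·π)/(6·π).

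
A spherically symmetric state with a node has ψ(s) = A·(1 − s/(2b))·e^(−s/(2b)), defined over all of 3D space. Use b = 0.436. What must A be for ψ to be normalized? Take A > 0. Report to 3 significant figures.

A ≈ 0.693

Require ∫ |ψ|² 4πs² ds = 1 over the whole domain.
The angular integral contributes 4π, leaving ∫₀^∞ s²|ψ|² ds.
With ∫₀^∞ s^4 e^(−αs) ds = 4!/α^5, the integral (without the A² prefactor) comes out to 8·π·b^3.
Hence A² = 1/[8·π·b^3].
Substituting b = 0.436 gives A² = 0.4801, so A = 0.6929.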